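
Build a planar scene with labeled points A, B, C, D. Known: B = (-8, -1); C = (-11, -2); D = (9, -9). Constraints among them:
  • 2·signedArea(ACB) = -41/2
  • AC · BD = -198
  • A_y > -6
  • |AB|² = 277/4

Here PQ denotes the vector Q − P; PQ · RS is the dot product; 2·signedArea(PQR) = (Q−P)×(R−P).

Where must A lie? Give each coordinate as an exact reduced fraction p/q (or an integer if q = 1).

1. A_x = -1  [2·signedArea(ACB) = -41/2 ∩ AC · BD = -198]
2. A_y = -11/2  [2·signedArea(ACB) = -41/2 ∩ AC · BD = -198]
   → A = (-1, -11/2)

A = (-1, -11/2)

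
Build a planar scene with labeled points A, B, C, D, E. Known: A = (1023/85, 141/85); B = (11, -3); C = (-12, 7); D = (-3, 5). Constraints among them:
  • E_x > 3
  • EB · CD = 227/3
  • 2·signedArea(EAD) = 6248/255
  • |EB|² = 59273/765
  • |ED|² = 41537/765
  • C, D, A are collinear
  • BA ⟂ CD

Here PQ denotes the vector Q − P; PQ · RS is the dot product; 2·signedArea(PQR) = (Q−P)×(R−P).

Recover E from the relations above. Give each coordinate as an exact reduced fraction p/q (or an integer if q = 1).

1. E_x = 938/255  [2·signedArea(EAD) = 6248/255 ∩ EB · CD = 227/3]
2. E_y = 481/255  [2·signedArea(EAD) = 6248/255 ∩ EB · CD = 227/3]
   → E = (938/255, 481/255)

E = (938/255, 481/255)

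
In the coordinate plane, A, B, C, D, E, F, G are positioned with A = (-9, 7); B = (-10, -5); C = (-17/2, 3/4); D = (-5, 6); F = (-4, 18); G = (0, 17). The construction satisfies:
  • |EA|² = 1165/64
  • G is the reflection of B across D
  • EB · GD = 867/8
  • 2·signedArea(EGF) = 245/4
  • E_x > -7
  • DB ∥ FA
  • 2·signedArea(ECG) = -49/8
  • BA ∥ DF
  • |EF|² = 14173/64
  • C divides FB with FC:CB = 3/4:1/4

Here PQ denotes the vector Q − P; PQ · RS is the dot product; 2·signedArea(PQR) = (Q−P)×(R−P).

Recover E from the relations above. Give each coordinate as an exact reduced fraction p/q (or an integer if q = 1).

E = (-27/4, 27/8)

1. E_x = -27/4  [2·signedArea(EGF) = 245/4 ∩ EB · GD = 867/8]
2. E_y = 27/8  [2·signedArea(EGF) = 245/4 ∩ EB · GD = 867/8]
   → E = (-27/4, 27/8)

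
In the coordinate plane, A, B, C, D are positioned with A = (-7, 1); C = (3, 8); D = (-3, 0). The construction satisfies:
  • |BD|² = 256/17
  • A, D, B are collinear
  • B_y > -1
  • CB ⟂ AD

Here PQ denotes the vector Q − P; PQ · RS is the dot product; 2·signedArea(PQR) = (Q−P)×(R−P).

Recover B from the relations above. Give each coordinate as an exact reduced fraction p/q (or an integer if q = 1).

B = (13/17, -16/17)

1. B_x = 13/17  [A, D, B are collinear ∩ CB ⟂ AD]
2. B_y = -16/17  [A, D, B are collinear ∩ CB ⟂ AD]
   → B = (13/17, -16/17)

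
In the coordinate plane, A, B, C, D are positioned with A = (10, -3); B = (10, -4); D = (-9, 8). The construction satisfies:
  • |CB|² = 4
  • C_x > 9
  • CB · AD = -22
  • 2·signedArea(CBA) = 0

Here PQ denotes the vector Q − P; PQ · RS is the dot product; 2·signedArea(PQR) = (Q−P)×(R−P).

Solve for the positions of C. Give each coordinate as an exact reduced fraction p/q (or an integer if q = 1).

1. C_x = 10  [2·signedArea(CBA) = 0 ∩ CB · AD = -22]
2. C_y = -2  [2·signedArea(CBA) = 0 ∩ CB · AD = -22]
   → C = (10, -2)

C = (10, -2)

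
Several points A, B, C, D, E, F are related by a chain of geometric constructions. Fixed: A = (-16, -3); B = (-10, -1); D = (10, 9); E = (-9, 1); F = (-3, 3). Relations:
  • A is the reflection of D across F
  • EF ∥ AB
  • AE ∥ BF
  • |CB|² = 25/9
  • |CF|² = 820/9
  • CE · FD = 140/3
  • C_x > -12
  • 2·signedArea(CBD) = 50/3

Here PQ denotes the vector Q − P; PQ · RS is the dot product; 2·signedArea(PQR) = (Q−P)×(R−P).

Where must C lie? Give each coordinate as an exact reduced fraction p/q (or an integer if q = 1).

C = (-35/3, -1)

1. C_x = -35/3  [2·signedArea(CBD) = 50/3 ∩ CE · FD = 140/3]
2. C_y = -1  [2·signedArea(CBD) = 50/3 ∩ CE · FD = 140/3]
   → C = (-35/3, -1)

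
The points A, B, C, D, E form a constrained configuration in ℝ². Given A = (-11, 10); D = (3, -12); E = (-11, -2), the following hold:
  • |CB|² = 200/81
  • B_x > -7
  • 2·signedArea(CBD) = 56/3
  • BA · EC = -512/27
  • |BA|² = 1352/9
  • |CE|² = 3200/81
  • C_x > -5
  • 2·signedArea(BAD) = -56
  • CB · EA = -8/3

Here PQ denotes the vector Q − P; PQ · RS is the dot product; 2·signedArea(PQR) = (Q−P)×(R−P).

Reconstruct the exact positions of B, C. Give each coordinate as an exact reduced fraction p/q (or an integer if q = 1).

1. B_x = -19/3  [line 22·x + 14·y + 158 = 0 ∩ |BA|² = 1352/9]
2. B_y = -4/3  [line 22·x + 14·y + 158 = 0 ∩ |BA|² = 1352/9]
   → B = (-19/3, -4/3)
3. C_x = -43/9  [BA · EC = -512/27 ∩ CB · EA = -8/3]
4. C_y = -10/9  [BA · EC = -512/27 ∩ CB · EA = -8/3]
   → C = (-43/9, -10/9)

B = (-19/3, -4/3)
C = (-43/9, -10/9)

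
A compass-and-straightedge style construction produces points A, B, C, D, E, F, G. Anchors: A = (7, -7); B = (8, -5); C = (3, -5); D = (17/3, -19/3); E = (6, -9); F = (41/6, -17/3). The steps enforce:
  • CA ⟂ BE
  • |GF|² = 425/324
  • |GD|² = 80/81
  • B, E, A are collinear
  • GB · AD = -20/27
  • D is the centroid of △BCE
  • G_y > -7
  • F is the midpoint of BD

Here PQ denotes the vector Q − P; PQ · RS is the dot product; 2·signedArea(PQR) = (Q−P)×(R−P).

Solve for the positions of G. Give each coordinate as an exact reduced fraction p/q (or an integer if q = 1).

G = (59/9, -61/9)

1. G_x = 59/9  [line 4/3·x + -2/3·y + -358/27 = 0 ∩ |GD|² = 80/81]
2. G_y = -61/9  [line 4/3·x + -2/3·y + -358/27 = 0 ∩ |GD|² = 80/81]
   → G = (59/9, -61/9)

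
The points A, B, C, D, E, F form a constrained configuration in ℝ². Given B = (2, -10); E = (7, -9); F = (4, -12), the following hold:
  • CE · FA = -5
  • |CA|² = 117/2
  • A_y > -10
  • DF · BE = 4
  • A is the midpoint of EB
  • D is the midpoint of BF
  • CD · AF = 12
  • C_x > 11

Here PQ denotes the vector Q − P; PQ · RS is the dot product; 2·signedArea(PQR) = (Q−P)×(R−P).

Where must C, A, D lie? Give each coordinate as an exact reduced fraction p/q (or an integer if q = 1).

A = (9/2, -19/2)
C = (12, -8)
D = (3, -11)

1. A_x = 9/2  [A is the midpoint of EB]
2. A_y = -19/2  [A is the midpoint of EB]
   → A = (9/2, -19/2)
3. D_x = 3  [D is the midpoint of BF]
4. D_y = -11  [D is the midpoint of BF]
   → D = (3, -11)
5. C_x = 12  [line -1/2·x + -5/2·y + -14 = 0 ∩ |CA|² = 117/2]
6. C_y = -8  [line -1/2·x + -5/2·y + -14 = 0 ∩ |CA|² = 117/2]
   → C = (12, -8)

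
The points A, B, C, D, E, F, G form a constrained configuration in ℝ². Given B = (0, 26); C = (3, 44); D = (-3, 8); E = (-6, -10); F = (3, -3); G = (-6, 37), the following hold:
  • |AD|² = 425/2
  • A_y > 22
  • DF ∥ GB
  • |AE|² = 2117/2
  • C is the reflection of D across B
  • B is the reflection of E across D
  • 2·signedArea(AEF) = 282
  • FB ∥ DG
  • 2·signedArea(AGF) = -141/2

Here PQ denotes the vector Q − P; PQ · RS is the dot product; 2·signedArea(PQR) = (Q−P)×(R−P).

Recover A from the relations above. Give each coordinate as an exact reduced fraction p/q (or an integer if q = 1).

1. A_x = -9/2  [2·signedArea(AGF) = -141/2 ∩ 2·signedArea(AEF) = 282]
2. A_y = 45/2  [2·signedArea(AGF) = -141/2 ∩ 2·signedArea(AEF) = 282]
   → A = (-9/2, 45/2)

A = (-9/2, 45/2)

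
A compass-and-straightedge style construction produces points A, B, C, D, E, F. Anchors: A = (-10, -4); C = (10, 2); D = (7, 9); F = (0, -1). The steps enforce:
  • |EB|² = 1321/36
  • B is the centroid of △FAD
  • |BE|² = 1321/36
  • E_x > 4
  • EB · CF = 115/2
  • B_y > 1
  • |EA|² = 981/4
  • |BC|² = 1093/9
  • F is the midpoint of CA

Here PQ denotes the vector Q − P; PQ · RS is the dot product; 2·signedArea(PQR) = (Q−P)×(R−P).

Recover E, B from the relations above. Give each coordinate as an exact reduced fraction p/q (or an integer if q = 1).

1. B_x = -1  [B is the centroid of △FAD]
2. B_y = 4/3  [B is the centroid of △FAD]
   → B = (-1, 4/3)
3. E_x = 5  [line 10·x + 3·y + -103/2 = 0 ∩ |EA|² = 981/4]
4. E_y = 1/2  [line 10·x + 3·y + -103/2 = 0 ∩ |EA|² = 981/4]
   → E = (5, 1/2)

B = (-1, 4/3)
E = (5, 1/2)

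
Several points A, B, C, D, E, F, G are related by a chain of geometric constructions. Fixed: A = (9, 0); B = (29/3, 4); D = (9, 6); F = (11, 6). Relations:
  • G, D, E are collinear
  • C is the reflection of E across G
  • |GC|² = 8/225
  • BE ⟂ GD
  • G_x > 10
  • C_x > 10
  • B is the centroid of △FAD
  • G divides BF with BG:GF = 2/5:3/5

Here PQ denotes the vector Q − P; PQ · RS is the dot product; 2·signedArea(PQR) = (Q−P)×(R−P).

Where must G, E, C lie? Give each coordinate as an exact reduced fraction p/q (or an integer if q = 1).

1. G_x = 51/5  [G divides BF with BG:GF = 2/5:3/5]
2. G_y = 24/5  [G divides BF with BG:GF = 2/5:3/5]
   → G = (51/5, 24/5)
3. E_x = 31/3  [G, D, E are collinear ∩ BE ⟂ GD]
4. E_y = 14/3  [G, D, E are collinear ∩ BE ⟂ GD]
   → E = (31/3, 14/3)
5. C_x = 151/15  [C is the reflection of E across G]
6. C_y = 74/15  [C is the reflection of E across G]
   → C = (151/15, 74/15)

C = (151/15, 74/15)
E = (31/3, 14/3)
G = (51/5, 24/5)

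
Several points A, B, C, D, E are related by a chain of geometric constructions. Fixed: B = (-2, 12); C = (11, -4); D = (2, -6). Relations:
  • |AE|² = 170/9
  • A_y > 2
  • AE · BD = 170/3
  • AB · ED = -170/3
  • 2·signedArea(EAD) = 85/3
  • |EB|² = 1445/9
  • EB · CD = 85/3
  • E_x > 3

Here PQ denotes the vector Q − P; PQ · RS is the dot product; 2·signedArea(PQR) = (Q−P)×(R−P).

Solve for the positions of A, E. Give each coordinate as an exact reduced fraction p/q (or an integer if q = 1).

A = (0, 3)
E = (11/3, 2/3)

1. E_x = 11/3  [line 9·x + 2·y + -103/3 = 0 ∩ |EB|² = 1445/9]
2. E_y = 2/3  [line 9·x + 2·y + -103/3 = 0 ∩ |EB|² = 1445/9]
   → E = (11/3, 2/3)
3. A_x = 0  [AE · BD = 170/3 ∩ 2·signedArea(EAD) = 85/3]
4. A_y = 3  [AE · BD = 170/3 ∩ 2·signedArea(EAD) = 85/3]
   → A = (0, 3)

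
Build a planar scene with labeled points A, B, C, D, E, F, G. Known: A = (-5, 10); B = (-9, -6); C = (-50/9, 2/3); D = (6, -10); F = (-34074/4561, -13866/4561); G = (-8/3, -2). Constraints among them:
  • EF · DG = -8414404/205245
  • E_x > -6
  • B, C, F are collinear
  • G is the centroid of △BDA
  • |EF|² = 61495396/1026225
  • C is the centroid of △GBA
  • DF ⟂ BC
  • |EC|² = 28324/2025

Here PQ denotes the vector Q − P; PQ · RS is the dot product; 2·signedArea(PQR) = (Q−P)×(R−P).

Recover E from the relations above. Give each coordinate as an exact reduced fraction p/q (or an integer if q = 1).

1. E_x = -16/3  [line 26/3·x + -8·y + 3664/45 = 0 ∩ |EC|² = 28324/2025]
2. E_y = 22/5  [line 26/3·x + -8·y + 3664/45 = 0 ∩ |EC|² = 28324/2025]
   → E = (-16/3, 22/5)

E = (-16/3, 22/5)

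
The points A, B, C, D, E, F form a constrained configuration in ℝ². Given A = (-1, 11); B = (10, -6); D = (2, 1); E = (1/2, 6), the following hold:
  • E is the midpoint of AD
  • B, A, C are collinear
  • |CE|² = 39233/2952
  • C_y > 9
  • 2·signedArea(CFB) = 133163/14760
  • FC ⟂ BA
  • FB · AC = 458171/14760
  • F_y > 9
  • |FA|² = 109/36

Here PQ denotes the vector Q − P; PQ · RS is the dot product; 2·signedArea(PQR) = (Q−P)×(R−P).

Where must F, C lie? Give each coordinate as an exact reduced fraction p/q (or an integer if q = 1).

C = (-227/2460, 23609/2460)
F = (-1/2, 28/3)

1. C_x = -227/2460  [line -17·x + -11·y + 104 = 0 ∩ |CE|² = 39233/2952]
2. C_y = 23609/2460  [line -17·x + -11·y + 104 = 0 ∩ |CE|² = 39233/2952]
   → C = (-227/2460, 23609/2460)
3. F_x = -1/2  [FB · AC = 458171/14760 ∩ 2·signedArea(CFB) = 133163/14760]
4. F_y = 28/3  [FB · AC = 458171/14760 ∩ 2·signedArea(CFB) = 133163/14760]
   → F = (-1/2, 28/3)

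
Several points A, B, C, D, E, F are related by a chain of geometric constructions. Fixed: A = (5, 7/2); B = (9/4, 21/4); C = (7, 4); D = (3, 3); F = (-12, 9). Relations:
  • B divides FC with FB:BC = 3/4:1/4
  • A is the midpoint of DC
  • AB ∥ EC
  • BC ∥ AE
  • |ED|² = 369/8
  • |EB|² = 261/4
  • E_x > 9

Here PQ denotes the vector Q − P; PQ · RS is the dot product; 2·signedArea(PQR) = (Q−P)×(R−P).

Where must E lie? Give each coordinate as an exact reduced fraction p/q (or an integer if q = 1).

E = (39/4, 9/4)

1. E_x = 39/4  [AB ∥ EC ∩ BC ∥ AE]
2. E_y = 9/4  [AB ∥ EC ∩ BC ∥ AE]
   → E = (39/4, 9/4)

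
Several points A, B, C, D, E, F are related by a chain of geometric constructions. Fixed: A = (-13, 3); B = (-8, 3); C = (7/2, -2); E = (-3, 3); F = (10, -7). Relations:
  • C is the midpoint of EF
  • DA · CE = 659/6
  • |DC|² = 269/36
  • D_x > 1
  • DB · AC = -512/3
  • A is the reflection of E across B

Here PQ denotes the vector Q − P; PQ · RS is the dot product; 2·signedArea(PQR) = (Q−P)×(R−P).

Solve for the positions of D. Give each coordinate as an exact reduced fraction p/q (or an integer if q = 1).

1. D_x = 4/3  [DB · AC = -512/3 ∩ DA · CE = 659/6]
2. D_y = -1/3  [DB · AC = -512/3 ∩ DA · CE = 659/6]
   → D = (4/3, -1/3)

D = (4/3, -1/3)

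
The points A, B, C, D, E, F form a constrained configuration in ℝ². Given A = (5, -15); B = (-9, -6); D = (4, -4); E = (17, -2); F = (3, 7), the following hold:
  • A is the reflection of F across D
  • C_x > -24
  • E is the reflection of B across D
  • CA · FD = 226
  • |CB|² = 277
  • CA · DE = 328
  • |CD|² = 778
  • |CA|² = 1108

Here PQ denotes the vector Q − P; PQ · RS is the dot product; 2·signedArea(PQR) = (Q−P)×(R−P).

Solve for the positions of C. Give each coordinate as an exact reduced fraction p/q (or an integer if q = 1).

C = (-23, 3)

1. C_x = -23  [CA · DE = 328 ∩ CA · FD = 226]
2. C_y = 3  [CA · DE = 328 ∩ CA · FD = 226]
   → C = (-23, 3)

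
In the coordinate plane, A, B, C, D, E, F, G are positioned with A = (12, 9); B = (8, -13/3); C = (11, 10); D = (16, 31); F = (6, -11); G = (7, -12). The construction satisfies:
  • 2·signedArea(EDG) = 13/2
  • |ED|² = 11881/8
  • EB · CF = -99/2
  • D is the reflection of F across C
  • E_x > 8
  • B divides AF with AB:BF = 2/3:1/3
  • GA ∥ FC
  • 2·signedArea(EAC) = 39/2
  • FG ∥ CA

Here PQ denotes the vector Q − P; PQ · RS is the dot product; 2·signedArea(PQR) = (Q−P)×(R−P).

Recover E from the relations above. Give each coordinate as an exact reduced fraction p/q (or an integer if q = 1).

1. E_x = 33/4  [2·signedArea(EDG) = 13/2 ∩ EB · CF = -99/2]
2. E_y = -27/4  [2·signedArea(EDG) = 13/2 ∩ EB · CF = -99/2]
   → E = (33/4, -27/4)

E = (33/4, -27/4)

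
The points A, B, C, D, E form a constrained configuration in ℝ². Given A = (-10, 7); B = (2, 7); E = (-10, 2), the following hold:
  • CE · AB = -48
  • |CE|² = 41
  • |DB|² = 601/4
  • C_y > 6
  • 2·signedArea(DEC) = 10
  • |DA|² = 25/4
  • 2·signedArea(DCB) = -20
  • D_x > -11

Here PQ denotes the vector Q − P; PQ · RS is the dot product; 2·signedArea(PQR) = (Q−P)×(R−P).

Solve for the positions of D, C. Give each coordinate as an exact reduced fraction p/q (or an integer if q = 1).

1. C_x = -6  [CE · AB = -48]
2. C_y = 7  [|CE|² = 41]
   → C = (-6, 7)
3. D_x = -10  [2·signedArea(DCB) = -20 ∩ 2·signedArea(DEC) = 10]
4. D_y = 9/2  [2·signedArea(DCB) = -20 ∩ 2·signedArea(DEC) = 10]
   → D = (-10, 9/2)

C = (-6, 7)
D = (-10, 9/2)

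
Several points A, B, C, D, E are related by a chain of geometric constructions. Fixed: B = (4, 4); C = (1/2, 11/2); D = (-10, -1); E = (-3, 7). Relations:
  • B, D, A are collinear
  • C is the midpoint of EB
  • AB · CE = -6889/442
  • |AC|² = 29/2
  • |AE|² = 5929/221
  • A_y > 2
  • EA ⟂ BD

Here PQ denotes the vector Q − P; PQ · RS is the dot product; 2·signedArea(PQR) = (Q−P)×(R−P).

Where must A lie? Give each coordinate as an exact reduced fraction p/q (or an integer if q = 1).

1. A_x = -278/221  [B, D, A are collinear ∩ EA ⟂ BD]
2. A_y = 469/221  [B, D, A are collinear ∩ EA ⟂ BD]
   → A = (-278/221, 469/221)

A = (-278/221, 469/221)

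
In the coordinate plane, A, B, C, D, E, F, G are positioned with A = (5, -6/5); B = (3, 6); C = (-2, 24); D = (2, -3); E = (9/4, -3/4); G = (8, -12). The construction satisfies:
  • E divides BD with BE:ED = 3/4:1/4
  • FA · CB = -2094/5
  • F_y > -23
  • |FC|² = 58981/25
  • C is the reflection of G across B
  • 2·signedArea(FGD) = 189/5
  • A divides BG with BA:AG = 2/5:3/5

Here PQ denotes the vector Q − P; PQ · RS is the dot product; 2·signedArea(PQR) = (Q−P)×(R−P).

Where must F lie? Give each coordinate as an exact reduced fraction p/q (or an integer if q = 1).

1. F_x = 11  [2·signedArea(FGD) = 189/5 ∩ FA · CB = -2094/5]
2. F_y = -114/5  [2·signedArea(FGD) = 189/5 ∩ FA · CB = -2094/5]
   → F = (11, -114/5)

F = (11, -114/5)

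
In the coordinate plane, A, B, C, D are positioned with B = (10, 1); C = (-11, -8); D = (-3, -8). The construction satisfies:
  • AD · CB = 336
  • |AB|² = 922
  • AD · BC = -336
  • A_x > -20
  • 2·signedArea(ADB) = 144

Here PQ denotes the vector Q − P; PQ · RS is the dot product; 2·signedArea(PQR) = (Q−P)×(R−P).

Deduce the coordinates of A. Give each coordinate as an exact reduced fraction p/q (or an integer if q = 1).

A = (-19, -8)

1. A_x = -19  [AD · CB = 336 ∩ 2·signedArea(ADB) = 144]
2. A_y = -8  [AD · CB = 336 ∩ 2·signedArea(ADB) = 144]
   → A = (-19, -8)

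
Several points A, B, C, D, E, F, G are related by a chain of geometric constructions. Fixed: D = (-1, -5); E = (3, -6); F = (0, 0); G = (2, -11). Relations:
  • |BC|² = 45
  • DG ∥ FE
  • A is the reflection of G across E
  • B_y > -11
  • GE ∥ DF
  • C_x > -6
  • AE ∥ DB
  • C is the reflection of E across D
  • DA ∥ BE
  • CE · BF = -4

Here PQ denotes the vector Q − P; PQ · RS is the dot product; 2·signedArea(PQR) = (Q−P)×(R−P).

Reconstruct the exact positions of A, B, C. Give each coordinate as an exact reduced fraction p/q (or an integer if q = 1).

A = (4, -1)
B = (-2, -10)
C = (-5, -4)

1. A_x = 4  [A is the reflection of G across E]
2. A_y = -1  [A is the reflection of G across E]
   → A = (4, -1)
3. B_x = -2  [DA ∥ BE ∩ AE ∥ DB]
4. B_y = -10  [DA ∥ BE ∩ AE ∥ DB]
   → B = (-2, -10)
5. C_x = -5  [C is the reflection of E across D]
6. C_y = -4  [C is the reflection of E across D]
   → C = (-5, -4)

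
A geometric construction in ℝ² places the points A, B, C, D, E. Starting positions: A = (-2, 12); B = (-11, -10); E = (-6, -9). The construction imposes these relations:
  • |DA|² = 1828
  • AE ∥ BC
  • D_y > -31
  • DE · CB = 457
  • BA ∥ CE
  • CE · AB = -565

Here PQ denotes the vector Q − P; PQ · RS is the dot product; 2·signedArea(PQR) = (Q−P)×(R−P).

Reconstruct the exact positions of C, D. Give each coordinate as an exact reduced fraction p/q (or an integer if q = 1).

C = (-15, -31)
D = (-10, -30)

1. C_x = -15  [BA ∥ CE ∩ AE ∥ BC]
2. C_y = -31  [BA ∥ CE ∩ AE ∥ BC]
   → C = (-15, -31)
3. D_x = -10  [line -4·x + -21·y + -670 = 0 ∩ |DA|² = 1828]
4. D_y = -30  [line -4·x + -21·y + -670 = 0 ∩ |DA|² = 1828]
   → D = (-10, -30)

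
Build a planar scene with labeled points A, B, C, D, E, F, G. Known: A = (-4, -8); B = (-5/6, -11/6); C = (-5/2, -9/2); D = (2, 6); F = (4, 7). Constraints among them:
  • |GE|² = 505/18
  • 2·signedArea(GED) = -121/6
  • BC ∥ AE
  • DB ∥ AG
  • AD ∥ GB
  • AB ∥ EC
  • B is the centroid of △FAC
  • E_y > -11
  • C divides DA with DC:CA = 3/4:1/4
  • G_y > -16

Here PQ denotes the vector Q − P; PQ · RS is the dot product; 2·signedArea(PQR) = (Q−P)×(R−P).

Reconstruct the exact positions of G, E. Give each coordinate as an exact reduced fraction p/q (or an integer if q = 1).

E = (-17/3, -32/3)
G = (-41/6, -95/6)

1. G_x = -41/6  [AD ∥ GB ∩ DB ∥ AG]
2. G_y = -95/6  [AD ∥ GB ∩ DB ∥ AG]
   → G = (-41/6, -95/6)
3. E_x = -17/3  [AB ∥ EC ∩ BC ∥ AE]
4. E_y = -32/3  [AB ∥ EC ∩ BC ∥ AE]
   → E = (-17/3, -32/3)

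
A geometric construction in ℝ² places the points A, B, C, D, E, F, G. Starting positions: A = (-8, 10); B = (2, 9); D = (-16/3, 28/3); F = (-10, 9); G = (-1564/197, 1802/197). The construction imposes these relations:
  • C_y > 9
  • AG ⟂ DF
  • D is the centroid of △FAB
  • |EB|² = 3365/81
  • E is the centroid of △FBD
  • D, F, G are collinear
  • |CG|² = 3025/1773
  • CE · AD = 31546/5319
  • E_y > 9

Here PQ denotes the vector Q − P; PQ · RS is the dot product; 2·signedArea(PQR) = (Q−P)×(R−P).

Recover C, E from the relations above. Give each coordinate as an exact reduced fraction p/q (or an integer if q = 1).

C = (-3922/591, 5461/591)
E = (-40/9, 82/9)

1. E_x = -40/9  [E is the centroid of △FBD]
2. E_y = 82/9  [E is the centroid of △FBD]
   → E = (-40/9, 82/9)
3. C_x = -3922/591  [line -8/3·x + 2/3·y + -42298/1773 = 0 ∩ |CG|² = 3025/1773]
4. C_y = 5461/591  [line -8/3·x + 2/3·y + -42298/1773 = 0 ∩ |CG|² = 3025/1773]
   → C = (-3922/591, 5461/591)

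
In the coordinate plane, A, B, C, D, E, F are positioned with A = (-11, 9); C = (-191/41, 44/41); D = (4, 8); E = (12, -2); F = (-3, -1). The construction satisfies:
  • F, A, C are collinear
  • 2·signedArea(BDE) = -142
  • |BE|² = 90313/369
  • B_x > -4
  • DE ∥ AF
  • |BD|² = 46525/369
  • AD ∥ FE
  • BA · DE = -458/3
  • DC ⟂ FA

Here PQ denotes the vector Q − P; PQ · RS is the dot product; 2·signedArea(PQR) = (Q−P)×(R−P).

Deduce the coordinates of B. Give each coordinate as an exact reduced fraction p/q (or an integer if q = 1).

1. B_x = -437/123  [BA · DE = -458/3 ∩ 2·signedArea(BDE) = -142]
2. B_y = -38/123  [BA · DE = -458/3 ∩ 2·signedArea(BDE) = -142]
   → B = (-437/123, -38/123)

B = (-437/123, -38/123)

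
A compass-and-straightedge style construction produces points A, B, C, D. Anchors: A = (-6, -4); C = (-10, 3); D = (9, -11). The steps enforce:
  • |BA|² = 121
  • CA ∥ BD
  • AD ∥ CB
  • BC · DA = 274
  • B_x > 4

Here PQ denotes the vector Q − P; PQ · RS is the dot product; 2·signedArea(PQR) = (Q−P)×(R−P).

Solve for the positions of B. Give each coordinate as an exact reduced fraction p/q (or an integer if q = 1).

1. B_x = 5  [CA ∥ BD ∩ AD ∥ CB]
2. B_y = -4  [CA ∥ BD ∩ AD ∥ CB]
   → B = (5, -4)

B = (5, -4)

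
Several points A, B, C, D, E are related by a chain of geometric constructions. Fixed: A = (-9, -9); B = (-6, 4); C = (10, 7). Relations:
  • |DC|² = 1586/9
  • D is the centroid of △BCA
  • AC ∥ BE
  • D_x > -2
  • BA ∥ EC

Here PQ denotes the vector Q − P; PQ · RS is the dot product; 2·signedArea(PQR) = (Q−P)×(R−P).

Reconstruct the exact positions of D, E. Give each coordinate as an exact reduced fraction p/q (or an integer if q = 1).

1. D_x = -5/3  [D is the centroid of △BCA]
2. D_y = 2/3  [D is the centroid of △BCA]
   → D = (-5/3, 2/3)
3. E_x = 13  [BA ∥ EC ∩ AC ∥ BE]
4. E_y = 20  [BA ∥ EC ∩ AC ∥ BE]
   → E = (13, 20)

D = (-5/3, 2/3)
E = (13, 20)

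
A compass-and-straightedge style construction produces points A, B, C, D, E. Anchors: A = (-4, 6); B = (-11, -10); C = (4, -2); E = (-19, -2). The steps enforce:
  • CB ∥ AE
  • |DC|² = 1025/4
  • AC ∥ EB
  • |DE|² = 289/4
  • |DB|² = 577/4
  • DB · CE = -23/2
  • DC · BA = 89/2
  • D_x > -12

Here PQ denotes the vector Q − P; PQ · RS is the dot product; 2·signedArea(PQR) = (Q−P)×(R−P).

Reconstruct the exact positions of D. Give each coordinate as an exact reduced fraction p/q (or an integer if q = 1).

1. D_x = -23/2  [DC · BA = 89/2 ∩ DB · CE = -23/2]
2. D_y = 2  [DC · BA = 89/2 ∩ DB · CE = -23/2]
   → D = (-23/2, 2)

D = (-23/2, 2)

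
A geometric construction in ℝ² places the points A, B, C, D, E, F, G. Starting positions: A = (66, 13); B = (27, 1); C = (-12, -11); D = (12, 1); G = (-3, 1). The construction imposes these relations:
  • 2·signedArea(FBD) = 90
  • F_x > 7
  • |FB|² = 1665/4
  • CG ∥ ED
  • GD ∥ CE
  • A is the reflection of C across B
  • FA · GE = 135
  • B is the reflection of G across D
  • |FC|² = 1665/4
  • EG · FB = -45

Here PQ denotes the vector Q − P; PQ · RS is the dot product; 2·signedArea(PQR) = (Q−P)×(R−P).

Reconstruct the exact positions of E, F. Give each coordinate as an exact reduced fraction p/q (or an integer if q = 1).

1. E_x = 3  [CG ∥ ED ∩ GD ∥ CE]
2. E_y = -11  [CG ∥ ED ∩ GD ∥ CE]
   → E = (3, -11)
3. F_x = 15/2  [FA · GE = 135 ∩ 2·signedArea(FBD) = 90]
4. F_y = -5  [FA · GE = 135 ∩ 2·signedArea(FBD) = 90]
   → F = (15/2, -5)

E = (3, -11)
F = (15/2, -5)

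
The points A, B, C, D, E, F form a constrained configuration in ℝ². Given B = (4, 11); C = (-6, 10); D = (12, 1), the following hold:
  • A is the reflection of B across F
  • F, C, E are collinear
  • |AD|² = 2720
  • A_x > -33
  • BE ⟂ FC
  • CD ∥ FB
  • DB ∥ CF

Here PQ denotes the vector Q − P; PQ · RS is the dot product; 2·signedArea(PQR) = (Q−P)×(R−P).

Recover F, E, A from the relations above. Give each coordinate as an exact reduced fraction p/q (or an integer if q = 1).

A = (-32, 29)
E = (-106/41, 235/41)
F = (-14, 20)

1. F_x = -14  [CD ∥ FB ∩ DB ∥ CF]
2. F_y = 20  [CD ∥ FB ∩ DB ∥ CF]
   → F = (-14, 20)
3. E_x = -106/41  [F, C, E are collinear ∩ BE ⟂ FC]
4. E_y = 235/41  [F, C, E are collinear ∩ BE ⟂ FC]
   → E = (-106/41, 235/41)
5. A_x = -32  [A is the reflection of B across F]
6. A_y = 29  [A is the reflection of B across F]
   → A = (-32, 29)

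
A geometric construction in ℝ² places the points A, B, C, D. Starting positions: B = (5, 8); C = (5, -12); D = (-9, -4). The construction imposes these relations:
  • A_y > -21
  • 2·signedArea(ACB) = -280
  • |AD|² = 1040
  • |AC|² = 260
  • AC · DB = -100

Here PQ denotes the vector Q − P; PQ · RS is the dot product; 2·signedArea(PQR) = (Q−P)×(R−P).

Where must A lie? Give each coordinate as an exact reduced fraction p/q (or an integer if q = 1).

1. A_x = 19  [AC · DB = -100 ∩ 2·signedArea(ACB) = -280]
2. A_y = -20  [AC · DB = -100 ∩ 2·signedArea(ACB) = -280]
   → A = (19, -20)

A = (19, -20)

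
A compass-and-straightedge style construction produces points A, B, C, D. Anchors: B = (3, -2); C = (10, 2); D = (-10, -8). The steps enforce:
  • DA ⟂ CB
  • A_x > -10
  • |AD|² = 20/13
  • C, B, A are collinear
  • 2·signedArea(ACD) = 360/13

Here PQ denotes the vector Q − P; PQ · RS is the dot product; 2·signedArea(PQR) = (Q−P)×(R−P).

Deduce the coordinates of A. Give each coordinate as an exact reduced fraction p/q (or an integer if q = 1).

1. A_x = -122/13  [C, B, A are collinear ∩ DA ⟂ CB]
2. A_y = -118/13  [C, B, A are collinear ∩ DA ⟂ CB]
   → A = (-122/13, -118/13)

A = (-122/13, -118/13)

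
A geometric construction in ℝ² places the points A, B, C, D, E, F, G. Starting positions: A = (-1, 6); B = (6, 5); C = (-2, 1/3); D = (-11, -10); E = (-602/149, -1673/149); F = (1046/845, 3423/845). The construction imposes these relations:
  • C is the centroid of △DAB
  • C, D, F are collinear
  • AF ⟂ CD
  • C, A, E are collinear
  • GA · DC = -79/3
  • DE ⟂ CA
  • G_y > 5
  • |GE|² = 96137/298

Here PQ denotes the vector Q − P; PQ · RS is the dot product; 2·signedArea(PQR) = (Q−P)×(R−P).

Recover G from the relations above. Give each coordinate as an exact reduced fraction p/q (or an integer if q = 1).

G = (5/2, 11/2)

1. G_x = 5/2  [line -9·x + -31/3·y + 238/3 = 0 ∩ |GE|² = 96137/298]
2. G_y = 11/2  [line -9·x + -31/3·y + 238/3 = 0 ∩ |GE|² = 96137/298]
   → G = (5/2, 11/2)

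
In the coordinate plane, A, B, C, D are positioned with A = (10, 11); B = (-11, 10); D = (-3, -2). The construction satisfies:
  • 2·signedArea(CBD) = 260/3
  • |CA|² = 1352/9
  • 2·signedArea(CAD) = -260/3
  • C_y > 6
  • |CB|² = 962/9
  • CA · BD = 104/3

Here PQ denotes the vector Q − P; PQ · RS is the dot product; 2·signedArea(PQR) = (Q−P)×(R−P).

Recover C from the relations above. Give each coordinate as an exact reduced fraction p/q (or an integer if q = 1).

C = (-4/3, 19/3)

1. C_x = -4/3  [2·signedArea(CAD) = -260/3 ∩ CA · BD = 104/3]
2. C_y = 19/3  [2·signedArea(CAD) = -260/3 ∩ CA · BD = 104/3]
   → C = (-4/3, 19/3)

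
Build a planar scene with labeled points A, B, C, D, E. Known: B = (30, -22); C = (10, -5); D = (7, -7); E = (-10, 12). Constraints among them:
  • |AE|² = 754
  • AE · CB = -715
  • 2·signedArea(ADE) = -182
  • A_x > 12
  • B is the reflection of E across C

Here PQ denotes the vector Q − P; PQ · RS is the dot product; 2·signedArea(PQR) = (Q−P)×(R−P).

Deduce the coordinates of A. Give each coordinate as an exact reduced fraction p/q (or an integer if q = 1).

A = (13, -3)

1. A_x = 13  [2·signedArea(ADE) = -182 ∩ AE · CB = -715]
2. A_y = -3  [2·signedArea(ADE) = -182 ∩ AE · CB = -715]
   → A = (13, -3)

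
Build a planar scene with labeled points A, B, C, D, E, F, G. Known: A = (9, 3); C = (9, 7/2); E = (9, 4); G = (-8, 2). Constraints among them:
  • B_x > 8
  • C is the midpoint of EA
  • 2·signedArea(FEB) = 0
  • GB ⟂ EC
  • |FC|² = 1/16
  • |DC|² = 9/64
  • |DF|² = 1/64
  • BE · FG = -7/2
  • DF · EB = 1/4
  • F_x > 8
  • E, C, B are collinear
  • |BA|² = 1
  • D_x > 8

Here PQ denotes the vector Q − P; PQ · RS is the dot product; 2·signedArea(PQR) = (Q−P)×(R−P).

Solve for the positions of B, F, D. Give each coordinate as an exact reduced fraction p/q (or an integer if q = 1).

1. B_x = 9  [E, C, B are collinear ∩ GB ⟂ EC]
2. B_y = 2  [E, C, B are collinear ∩ GB ⟂ EC]
   → B = (9, 2)
3. F_x = 9  [2·signedArea(FEB) = 0 ∩ BE · FG = -7/2]
4. F_y = 15/4  [2·signedArea(FEB) = 0 ∩ BE · FG = -7/2]
   → F = (9, 15/4)
5. D_y = 31/8  [DF · EB = 1/4]
6. D_x = 9  [|DC|² = 9/64]
   → D = (9, 31/8)

B = (9, 2)
D = (9, 31/8)
F = (9, 15/4)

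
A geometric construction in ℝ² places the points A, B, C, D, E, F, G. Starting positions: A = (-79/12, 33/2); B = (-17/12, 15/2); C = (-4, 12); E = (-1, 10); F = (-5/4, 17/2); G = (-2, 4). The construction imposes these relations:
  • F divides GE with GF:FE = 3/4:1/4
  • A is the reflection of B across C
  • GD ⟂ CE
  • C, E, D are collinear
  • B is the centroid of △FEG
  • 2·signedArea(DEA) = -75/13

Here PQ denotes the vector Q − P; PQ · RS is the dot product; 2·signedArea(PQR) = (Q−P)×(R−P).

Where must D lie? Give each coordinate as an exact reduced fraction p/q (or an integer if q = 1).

1. D_x = 14/13  [C, E, D are collinear ∩ GD ⟂ CE]
2. D_y = 112/13  [C, E, D are collinear ∩ GD ⟂ CE]
   → D = (14/13, 112/13)

D = (14/13, 112/13)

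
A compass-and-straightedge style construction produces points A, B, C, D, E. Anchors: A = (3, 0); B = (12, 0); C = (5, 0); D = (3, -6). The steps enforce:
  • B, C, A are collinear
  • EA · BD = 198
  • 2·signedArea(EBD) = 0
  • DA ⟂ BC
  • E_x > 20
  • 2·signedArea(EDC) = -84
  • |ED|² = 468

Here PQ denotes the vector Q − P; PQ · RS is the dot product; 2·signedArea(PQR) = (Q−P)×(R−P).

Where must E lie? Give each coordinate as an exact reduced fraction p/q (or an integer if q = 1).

1. E_x = 21  [2·signedArea(EBD) = 0 ∩ EA · BD = 198]
2. E_y = 6  [2·signedArea(EBD) = 0 ∩ EA · BD = 198]
   → E = (21, 6)

E = (21, 6)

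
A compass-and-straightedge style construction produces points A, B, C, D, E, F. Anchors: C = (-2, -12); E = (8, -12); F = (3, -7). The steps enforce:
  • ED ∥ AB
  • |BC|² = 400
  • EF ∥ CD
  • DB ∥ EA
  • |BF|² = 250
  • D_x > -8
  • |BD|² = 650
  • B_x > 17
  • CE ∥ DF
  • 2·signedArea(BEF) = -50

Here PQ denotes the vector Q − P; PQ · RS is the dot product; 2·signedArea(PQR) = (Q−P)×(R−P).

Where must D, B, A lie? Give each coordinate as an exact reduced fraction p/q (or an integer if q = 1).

A = (33, -17)
B = (18, -12)
D = (-7, -7)

1. D_x = -7  [CE ∥ DF ∩ EF ∥ CD]
2. D_y = -7  [CE ∥ DF ∩ EF ∥ CD]
   → D = (-7, -7)
3. B_x = 18  [line -5·x + -5·y + 30 = 0 ∩ |BD|² = 650]
4. B_y = -12  [line -5·x + -5·y + 30 = 0 ∩ |BD|² = 650]
   → B = (18, -12)
5. A_x = 33  [ED ∥ AB ∩ DB ∥ EA]
6. A_y = -17  [ED ∥ AB ∩ DB ∥ EA]
   → A = (33, -17)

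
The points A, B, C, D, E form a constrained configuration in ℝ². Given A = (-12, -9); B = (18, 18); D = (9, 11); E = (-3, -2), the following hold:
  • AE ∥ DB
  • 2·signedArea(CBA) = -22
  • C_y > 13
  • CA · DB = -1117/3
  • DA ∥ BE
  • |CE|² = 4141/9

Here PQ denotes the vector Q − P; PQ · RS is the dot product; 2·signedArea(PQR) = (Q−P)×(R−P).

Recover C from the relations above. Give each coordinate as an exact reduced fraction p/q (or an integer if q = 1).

1. C_x = 12  [2·signedArea(CBA) = -22 ∩ CA · DB = -1117/3]
2. C_y = 40/3  [2·signedArea(CBA) = -22 ∩ CA · DB = -1117/3]
   → C = (12, 40/3)

C = (12, 40/3)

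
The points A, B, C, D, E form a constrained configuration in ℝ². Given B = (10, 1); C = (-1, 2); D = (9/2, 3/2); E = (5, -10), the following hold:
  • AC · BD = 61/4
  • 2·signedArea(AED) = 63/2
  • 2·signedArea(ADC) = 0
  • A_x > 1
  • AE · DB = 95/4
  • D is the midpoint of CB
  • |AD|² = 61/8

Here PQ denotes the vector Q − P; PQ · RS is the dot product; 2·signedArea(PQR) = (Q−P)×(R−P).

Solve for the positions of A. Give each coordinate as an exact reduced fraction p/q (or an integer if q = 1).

A = (7/4, 7/4)

1. A_x = 7/4  [2·signedArea(ADC) = 0 ∩ AC · BD = 61/4]
2. A_y = 7/4  [2·signedArea(ADC) = 0 ∩ AC · BD = 61/4]
   → A = (7/4, 7/4)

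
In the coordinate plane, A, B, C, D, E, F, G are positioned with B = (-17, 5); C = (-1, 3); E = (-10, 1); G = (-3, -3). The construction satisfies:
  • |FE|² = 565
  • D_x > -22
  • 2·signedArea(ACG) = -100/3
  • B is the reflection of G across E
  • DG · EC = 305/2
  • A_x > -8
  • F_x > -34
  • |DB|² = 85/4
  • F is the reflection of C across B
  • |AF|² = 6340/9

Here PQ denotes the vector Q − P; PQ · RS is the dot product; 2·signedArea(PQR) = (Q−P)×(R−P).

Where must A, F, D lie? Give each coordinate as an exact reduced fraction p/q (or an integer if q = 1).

A = (-7, 5/3)
D = (-43/2, 4)
F = (-33, 7)

1. F_x = -33  [F is the reflection of C across B]
2. F_y = 7  [F is the reflection of C across B]
   → F = (-33, 7)
3. D_x = -43/2  [line -9·x + -2·y + -371/2 = 0 ∩ |DB|² = 85/4]
4. D_y = 4  [line -9·x + -2·y + -371/2 = 0 ∩ |DB|² = 85/4]
   → D = (-43/2, 4)
5. A_x = -7  [line 6·x + -2·y + 136/3 = 0 ∩ |AF|² = 6340/9]
6. A_y = 5/3  [line 6·x + -2·y + 136/3 = 0 ∩ |AF|² = 6340/9]
   → A = (-7, 5/3)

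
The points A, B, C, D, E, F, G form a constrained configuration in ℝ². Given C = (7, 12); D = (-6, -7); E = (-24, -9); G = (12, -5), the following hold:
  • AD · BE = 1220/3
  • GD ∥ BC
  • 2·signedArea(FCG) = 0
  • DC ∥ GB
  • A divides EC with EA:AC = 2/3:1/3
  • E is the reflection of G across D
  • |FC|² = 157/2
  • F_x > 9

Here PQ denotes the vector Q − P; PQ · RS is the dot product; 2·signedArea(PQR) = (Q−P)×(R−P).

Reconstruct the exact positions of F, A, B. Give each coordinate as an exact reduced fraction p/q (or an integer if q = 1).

1. F_x = 19/2  [line 17·x + 5·y + -179 = 0 ∩ |FC|² = 157/2]
2. F_y = 7/2  [line 17·x + 5·y + -179 = 0 ∩ |FC|² = 157/2]
   → F = (19/2, 7/2)
3. A_x = -10/3  [A divides EC with EA:AC = 2/3:1/3]
4. A_y = 5  [A divides EC with EA:AC = 2/3:1/3]
   → A = (-10/3, 5)
5. B_x = 25  [GD ∥ BC ∩ DC ∥ GB]
6. B_y = 14  [GD ∥ BC ∩ DC ∥ GB]
   → B = (25, 14)

A = (-10/3, 5)
B = (25, 14)
F = (19/2, 7/2)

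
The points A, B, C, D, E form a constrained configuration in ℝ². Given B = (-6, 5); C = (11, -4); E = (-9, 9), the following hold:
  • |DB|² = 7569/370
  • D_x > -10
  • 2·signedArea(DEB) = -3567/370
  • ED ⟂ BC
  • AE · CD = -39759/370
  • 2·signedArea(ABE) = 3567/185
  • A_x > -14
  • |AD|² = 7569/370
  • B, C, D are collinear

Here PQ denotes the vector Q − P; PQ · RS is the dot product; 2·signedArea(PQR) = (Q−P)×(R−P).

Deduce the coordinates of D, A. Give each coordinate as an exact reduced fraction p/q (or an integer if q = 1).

1. D_x = -3699/370  [B, C, D are collinear ∩ ED ⟂ BC]
2. D_y = 2633/370  [B, C, D are collinear ∩ ED ⟂ BC]
   → D = (-3699/370, 2633/370)
3. A_x = -2589/185  [AE · CD = -39759/370 ∩ 2·signedArea(ABE) = 3567/185]
4. A_y = 1708/185  [AE · CD = -39759/370 ∩ 2·signedArea(ABE) = 3567/185]
   → A = (-2589/185, 1708/185)

A = (-2589/185, 1708/185)
D = (-3699/370, 2633/370)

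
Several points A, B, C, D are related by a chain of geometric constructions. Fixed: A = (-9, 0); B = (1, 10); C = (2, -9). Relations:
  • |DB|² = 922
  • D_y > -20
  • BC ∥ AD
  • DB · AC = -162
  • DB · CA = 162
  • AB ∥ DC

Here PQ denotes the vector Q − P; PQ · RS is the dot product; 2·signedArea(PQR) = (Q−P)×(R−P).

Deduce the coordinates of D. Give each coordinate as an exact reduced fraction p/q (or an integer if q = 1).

D = (-8, -19)

1. D_x = -8  [AB ∥ DC ∩ BC ∥ AD]
2. D_y = -19  [AB ∥ DC ∩ BC ∥ AD]
   → D = (-8, -19)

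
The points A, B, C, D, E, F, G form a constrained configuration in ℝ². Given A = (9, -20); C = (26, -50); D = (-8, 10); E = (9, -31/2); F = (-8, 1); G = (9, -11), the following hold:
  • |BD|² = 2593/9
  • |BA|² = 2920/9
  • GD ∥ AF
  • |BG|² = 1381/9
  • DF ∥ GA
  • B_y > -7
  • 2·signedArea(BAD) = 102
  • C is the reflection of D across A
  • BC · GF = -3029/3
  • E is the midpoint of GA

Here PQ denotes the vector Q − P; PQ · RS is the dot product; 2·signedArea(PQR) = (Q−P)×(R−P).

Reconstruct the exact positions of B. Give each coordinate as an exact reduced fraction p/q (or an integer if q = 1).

1. B_x = -7/3  [BC · GF = -3029/3 ∩ 2·signedArea(BAD) = 102]
2. B_y = -6  [BC · GF = -3029/3 ∩ 2·signedArea(BAD) = 102]
   → B = (-7/3, -6)

B = (-7/3, -6)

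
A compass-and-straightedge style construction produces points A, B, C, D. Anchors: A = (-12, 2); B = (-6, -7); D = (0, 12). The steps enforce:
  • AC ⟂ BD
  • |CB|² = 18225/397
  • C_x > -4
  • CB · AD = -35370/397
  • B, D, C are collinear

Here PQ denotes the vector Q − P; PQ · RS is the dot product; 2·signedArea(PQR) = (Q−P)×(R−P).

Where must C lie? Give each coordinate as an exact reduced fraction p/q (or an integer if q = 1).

C = (-1572/397, -214/397)

1. C_x = -1572/397  [B, D, C are collinear ∩ AC ⟂ BD]
2. C_y = -214/397  [B, D, C are collinear ∩ AC ⟂ BD]
   → C = (-1572/397, -214/397)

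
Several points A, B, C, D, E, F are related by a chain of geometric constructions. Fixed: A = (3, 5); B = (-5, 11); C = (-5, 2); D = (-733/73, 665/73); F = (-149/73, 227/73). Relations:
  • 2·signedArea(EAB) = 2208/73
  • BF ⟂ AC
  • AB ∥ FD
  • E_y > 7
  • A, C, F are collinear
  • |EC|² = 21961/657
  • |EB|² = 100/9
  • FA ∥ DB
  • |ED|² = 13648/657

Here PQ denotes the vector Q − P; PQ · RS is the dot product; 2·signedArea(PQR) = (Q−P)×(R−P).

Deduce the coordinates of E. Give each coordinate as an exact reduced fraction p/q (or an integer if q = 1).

1. E_x = -1247/219  [line -6·x + -8·y + 2026/73 = 0 ∩ |EC|² = 21961/657]
2. E_y = 565/73  [line -6·x + -8·y + 2026/73 = 0 ∩ |EC|² = 21961/657]
   → E = (-1247/219, 565/73)

E = (-1247/219, 565/73)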